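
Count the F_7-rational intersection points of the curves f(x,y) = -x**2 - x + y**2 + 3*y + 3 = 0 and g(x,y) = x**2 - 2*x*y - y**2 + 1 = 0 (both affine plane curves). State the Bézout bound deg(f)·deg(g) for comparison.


Common zeros: {(0, 1), (2, 2)}; count = 2; Bézout bound = 4.

deg(f) = 2, deg(g) = 2, so Bézout bound = 4.
Scan x ∈ F_7. For each x, list the y ∈ F_7 with f(x, y) ≡ 0 and those with g(x, y) ≡ 0 (mod 7); the common zeros in that column are the intersection.
  x = 0: f ≡ 0 at y ∈ {1, 3}; g ≡ 0 at y ∈ {1, 6}; common: {1}.
  x = 1: f ≡ 0 at y ∈ ∅; g ≡ 0 at y ∈ ∅; common: ∅.
  x = 2: f ≡ 0 at y ∈ {2}; g ≡ 0 at y ∈ {1, 2}; common: {2}.
  x = 3: f ≡ 0 at y ∈ ∅; g ≡ 0 at y ∈ ∅; common: ∅.
  x = 4: f ≡ 0 at y ∈ {2}; g ≡ 0 at y ∈ ∅; common: ∅.
  x = 5: f ≡ 0 at y ∈ ∅; g ≡ 0 at y ∈ {5, 6}; common: ∅.
  x = 6: f ≡ 0 at y ∈ {1, 3}; g ≡ 0 at y ∈ ∅; common: ∅.
Collecting: common zeros = {(0, 1), (2, 2)}, so the count is 2.
Comparison with the Bézout bound: 2 ≤ 4 = deg(f)·deg(g), as expected for curves with no common component (the affine F_7-count falls short of the bound because intersections may lie at infinity, over extension fields, or carry multiplicity).


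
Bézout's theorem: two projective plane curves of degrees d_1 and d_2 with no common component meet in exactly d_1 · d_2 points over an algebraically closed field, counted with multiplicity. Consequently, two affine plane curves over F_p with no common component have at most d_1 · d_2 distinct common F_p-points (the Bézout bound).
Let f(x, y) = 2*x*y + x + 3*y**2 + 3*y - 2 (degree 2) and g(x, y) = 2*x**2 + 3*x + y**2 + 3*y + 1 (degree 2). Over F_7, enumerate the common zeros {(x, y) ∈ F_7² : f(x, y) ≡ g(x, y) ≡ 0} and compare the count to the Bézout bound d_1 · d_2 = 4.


Common zeros: {(6, 4)}; count = 1; Bézout bound = 4.

deg(f) = 2, deg(g) = 2, so Bézout bound = 4.
Scan x ∈ F_7. For each x, list the y ∈ F_7 with f(x, y) ≡ 0 and those with g(x, y) ≡ 0 (mod 7); the common zeros in that column are the intersection.
  x = 0: f ≡ 0 at y ∈ ∅; g ≡ 0 at y ∈ ∅; common: ∅.
  x = 1: f ≡ 0 at y ∈ {1, 2}; g ≡ 0 at y ∈ ∅; common: ∅.
  x = 2: f ≡ 0 at y ∈ {0}; g ≡ 0 at y ∈ ∅; common: ∅.
  x = 3: f ≡ 0 at y ∈ ∅; g ≡ 0 at y ∈ {0, 4}; common: ∅.
  x = 4: f ≡ 0 at y ∈ ∅; g ≡ 0 at y ∈ {1, 3}; common: ∅.
  x = 5: f ≡ 0 at y ∈ {6}; g ≡ 0 at y ∈ {1, 3}; common: ∅.
  x = 6: f ≡ 0 at y ∈ {4, 5}; g ≡ 0 at y ∈ {0, 4}; common: {4}.
Collecting: common zeros = {(6, 4)}, so the count is 1.
Comparison with the Bézout bound: 1 ≤ 4 = deg(f)·deg(g), as expected for curves with no common component (the affine F_7-count falls short of the bound because intersections may lie at infinity, over extension fields, or carry multiplicity).


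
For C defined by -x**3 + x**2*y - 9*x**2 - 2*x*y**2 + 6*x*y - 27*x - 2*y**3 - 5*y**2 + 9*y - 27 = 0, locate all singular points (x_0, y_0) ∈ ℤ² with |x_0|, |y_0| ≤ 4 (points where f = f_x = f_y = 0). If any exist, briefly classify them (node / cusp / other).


Singular points: {(-3, 0)}; classification: cusp.

Compute partial derivatives:
  f_x = -3*x**2 + 2*x*y - 18*x - 2*y**2 + 6*y - 27.
  f_y = x**2 - 4*x*y + 6*x - 6*y**2 - 10*y + 9.
Scan x_0 ∈ {−4, ..., 4}. For each x_0, f_y(x_0, y) is a polynomial in y; find its integer roots y ∈ {−4, ..., 4}, then test f_x and f at those candidates.
  x = -4: f_y(-4, y) = -6*y**2 + 6*y + 1; no integer root y with |y| ≤ 4.
  x = -3: f_y(-3, y) = -6*y**2 + 2*y; vanishes at y ∈ {0}. (-3, 0): f_x = 0, f = 0 — SINGULAR.
  x = -2: f_y(-2, y) = -6*y**2 - 2*y + 1; no integer root y with |y| ≤ 4.
  x = -1: f_y(-1, y) = -6*y**2 - 6*y + 4; no integer root y with |y| ≤ 4.
  x = 0: f_y(0, y) = -6*y**2 - 10*y + 9; no integer root y with |y| ≤ 4.
  x = 1: f_y(1, y) = -6*y**2 - 14*y + 16; no integer root y with |y| ≤ 4.
  x = 2: f_y(2, y) = -6*y**2 - 18*y + 25; no integer root y with |y| ≤ 4.
  x = 3: f_y(3, y) = -6*y**2 - 22*y + 36; no integer root y with |y| ≤ 4.
  x = 4: f_y(4, y) = -6*y**2 - 26*y + 49; no integer root y with |y| ≤ 4.
Only singular point on the grid: (-3, 0).
Classify: substitute x = -3 + u, y = 0 + v and expand: f = -u**3 + u**2*v - 2*u*v**2 - 2*v**3 + v**2.
No constant or linear terms (consistent with a singular point). Quadratic part: v**2. Cubic part: -u**3 + u**2*v - 2*u*v**2 - 2*v**3.
The quadratic part v**2 is a perfect square, so there is a single (double) tangent line v = 0, i.e. y = 0. Restricting the cubic part to that line (v = 0) leaves -u**3 ≠ 0, so f is not divisible by v and the branch is v² ≈ u**3 to lowest order — this is a cusp.
Classification: cusp.


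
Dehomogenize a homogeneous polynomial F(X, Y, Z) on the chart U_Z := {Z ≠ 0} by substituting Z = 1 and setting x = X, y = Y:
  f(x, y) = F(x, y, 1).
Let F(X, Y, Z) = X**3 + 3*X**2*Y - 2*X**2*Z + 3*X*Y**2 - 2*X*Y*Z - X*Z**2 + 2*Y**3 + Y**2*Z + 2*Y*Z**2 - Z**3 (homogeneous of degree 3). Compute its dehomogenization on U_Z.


f(x, y) = x**3 + 3*x**2*y - 2*x**2 + 3*x*y**2 - 2*x*y - x + 2*y**3 + y**2 + 2*y - 1

On U_Z we set Z = 1. Each monomial c·X^i·Y^j·Z^k in F becomes c·x^i·y^j·1^k = c·x^i·y^j.
Substituting Z = 1: F(X, Y, 1) = x**3 + 3*x**2*y - 2*x**2 + 3*x*y**2 - 2*x*y - x + 2*y**3 + y**2 + 2*y - 1.
Note: deg(f) ≤ deg(F) = 3; strict inequality happens when F is divisible by Z (lost terms).


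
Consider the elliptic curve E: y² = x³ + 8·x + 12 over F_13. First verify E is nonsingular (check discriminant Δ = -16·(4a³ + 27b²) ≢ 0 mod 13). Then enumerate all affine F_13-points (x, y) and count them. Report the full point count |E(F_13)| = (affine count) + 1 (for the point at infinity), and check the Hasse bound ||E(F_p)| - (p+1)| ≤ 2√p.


Affine points = {(0, 5), (0, 8), (2, 6), (2, 7), (4, 2), (4, 11), (6, 4), (6, 9), (8, 4), (8, 9), (10, 0), (11, 1), (11, 12), (12, 4), (12, 9)}; affine count = 15; |E(F_13)| = 16.

Discriminant check: Δ ∝ 4a³ + 27b² = 4·8³ + 27·12² = 4·512 + 27·144 ≡ 8 (mod 13). Nonzero ⇒ E is nonsingular.
For each x ∈ F_13, compute rhs = x³ + 8·x + 12 mod 13, then count y ∈ F_13 with y² ≡ rhs.
  x = 0: rhs = 12, matching y values: 5, 8 (2 points).
  x = 1: rhs = 8, matching y values: none (0 points).
  x = 2: rhs = 10, matching y values: 6, 7 (2 points).
  x = 3: rhs = 11, matching y values: none (0 points).
  x = 4: rhs = 4, matching y values: 2, 11 (2 points).
  x = 5: rhs = 8, matching y values: none (0 points).
  x = 6: rhs = 3, matching y values: 4, 9 (2 points).
  x = 7: rhs = 8, matching y values: none (0 points).
  x = 8: rhs = 3, matching y values: 4, 9 (2 points).
  x = 9: rhs = 7, matching y values: none (0 points).
  x = 10: rhs = 0, matching y values: 0 (1 points).
  x = 11: rhs = 1, matching y values: 1, 12 (2 points).
  x = 12: rhs = 3, matching y values: 4, 9 (2 points).
Total affine count: 15.
Full point count |E(F_13)| = 15 + 1 = 16.
Hasse bound: |16 − (13+1)| = |2| = 2 ≤ 2√13 ≈ 7.2111 ✓.


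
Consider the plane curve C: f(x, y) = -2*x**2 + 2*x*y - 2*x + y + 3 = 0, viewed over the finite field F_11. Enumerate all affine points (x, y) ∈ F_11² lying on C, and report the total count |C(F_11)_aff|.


Affine F_11-points: {(0, 8), (1, 4), (2, 4), (3, 3), (4, 9), (6, 2), (7, 8), (8, 7), (9, 7), (10, 3)}; count = 10.

For each of the 121 pairs (x, y) ∈ F_11², evaluate f(x, y) mod 11. Record the zeros.
  x = 0: [0↦3, 1↦4, 2↦5, 3↦6, 4↦7, 5↦8, 6↦9, 7↦10, 8↦0, 9↦1, 10↦2]  zeros at y ∈ {8}
  x = 1: [0↦10, 1↦2, 2↦5, 3↦8, 4↦0, 5↦3, 6↦6, 7↦9, 8↦1, 9↦4, 10↦7]  zeros at y ∈ {4}
  x = 2: [0↦2, 1↦7, 2↦1, 3↦6, 4↦0, 5↦5, 6↦10, 7↦4, 8↦9, 9↦3, 10↦8]  zeros at y ∈ {4}
  x = 3: [0↦1, 1↦8, 2↦4, 3↦0, 4↦7, 5↦3, 6↦10, 7↦6, 8↦2, 9↦9, 10↦5]  zeros at y ∈ {3}
  x = 4: [0↦7, 1↦5, 2↦3, 3↦1, 4↦10, 5↦8, 6↦6, 7↦4, 8↦2, 9↦0, 10↦9]  zeros at y ∈ {9}
  x = 5: [0↦9, 1↦9, 2↦9, 3↦9, 4↦9, 5↦9, 6↦9, 7↦9, 8↦9, 9↦9, 10↦9]  zeros at y ∈ ∅
  x = 6: [0↦7, 1↦9, 2↦0, 3↦2, 4↦4, 5↦6, 6↦8, 7↦10, 8↦1, 9↦3, 10↦5]  zeros at y ∈ {2}
  x = 7: [0↦1, 1↦5, 2↦9, 3↦2, 4↦6, 5↦10, 6↦3, 7↦7, 8↦0, 9↦4, 10↦8]  zeros at y ∈ {8}
  x = 8: [0↦2, 1↦8, 2↦3, 3↦9, 4↦4, 5↦10, 6↦5, 7↦0, 8↦6, 9↦1, 10↦7]  zeros at y ∈ {7}
  x = 9: [0↦10, 1↦7, 2↦4, 3↦1, 4↦9, 5↦6, 6↦3, 7↦0, 8↦8, 9↦5, 10↦2]  zeros at y ∈ {7}
  x = 10: [0↦3, 1↦2, 2↦1, 3↦0, 4↦10, 5↦9, 6↦8, 7↦7, 8↦6, 9↦5, 10↦4]  zeros at y ∈ {3}
Collecting zeros: affine points = {(0, 8), (1, 4), (2, 4), (3, 3), (4, 9), (6, 2), (7, 8), (8, 7), (9, 7), (10, 3)}.
Total count |C(F_11)_aff| = 10.


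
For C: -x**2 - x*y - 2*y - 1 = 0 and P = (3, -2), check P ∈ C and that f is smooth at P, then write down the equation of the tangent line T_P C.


Tangent line at P: -4*x - 5*y + 2 = 0.

Step 1: f(3, -2) = 0, so P lies on C.
Step 2: partial derivatives
  f_x(x, y) = -2*x - y, f_y(x, y) = -x - 2.
  f_x(P) = -4, f_y(P) = -5 (gradient nonzero, so P is smooth).
Step 3: tangent line at P: -4·(x − 3) + -5·(y − -2) = 0.
Expanding: -4*x - 5*y + 2 = 0.


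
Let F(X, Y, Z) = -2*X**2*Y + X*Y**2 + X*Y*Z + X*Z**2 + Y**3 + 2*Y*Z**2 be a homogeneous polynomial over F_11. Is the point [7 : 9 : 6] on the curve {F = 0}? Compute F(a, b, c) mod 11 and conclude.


F(7,9,6) ≡ 9 (mod 11); P is NOT on the curve.

Evaluate F(7, 9, 6) term-by-term (mod 11).
  -2*X**2*Y ↦ -2·49·9·1 = -882
  X*Y**2 ↦ 1·7·81·1 = 567
  X*Y*Z ↦ 1·7·9·6 = 378
  X*Z**2 ↦ 1·7·1·36 = 252
  Y**3 ↦ 1·1·729·1 = 729
  2*Y*Z**2 ↦ 2·1·9·36 = 648
Sum: F(7, 9, 6) = (-882) + (567) + (378) + (252) + (729) + (648) = 1692.
Reducing mod 11: 1692 ≡ 9 (mod 11).
Since F(a, b, c) ≡ 9 ≠ 0 (mod 11), P does NOT lie on the curve.


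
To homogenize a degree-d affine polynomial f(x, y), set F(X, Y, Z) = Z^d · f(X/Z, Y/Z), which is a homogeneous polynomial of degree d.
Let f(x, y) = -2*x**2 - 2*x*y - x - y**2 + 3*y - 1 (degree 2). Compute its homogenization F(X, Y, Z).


F(X, Y, Z) = -2*X**2 - 2*X*Y - X*Z - Y**2 + 3*Y*Z - Z**2

deg(f) = 2.
Substitute x = X/Z, y = Y/Z into f, then multiply by Z^2.
  monomial -2·x^2·y^0 ↦ -2·X^2·Y^0·Z^0.
  monomial -2·x^1·y^1 ↦ -2·X^1·Y^1·Z^0.
  monomial -1·x^1·y^0 ↦ -1·X^1·Y^0·Z^1.
  monomial -1·x^0·y^2 ↦ -1·X^0·Y^2·Z^0.
  monomial 3·x^0·y^1 ↦ 3·X^0·Y^1·Z^1.
  monomial -1·x^0·y^0 ↦ -1·X^0·Y^0·Z^2.
Collecting: F(X, Y, Z) = -2*X**2 - 2*X*Y - X*Z - Y**2 + 3*Y*Z - Z**2.


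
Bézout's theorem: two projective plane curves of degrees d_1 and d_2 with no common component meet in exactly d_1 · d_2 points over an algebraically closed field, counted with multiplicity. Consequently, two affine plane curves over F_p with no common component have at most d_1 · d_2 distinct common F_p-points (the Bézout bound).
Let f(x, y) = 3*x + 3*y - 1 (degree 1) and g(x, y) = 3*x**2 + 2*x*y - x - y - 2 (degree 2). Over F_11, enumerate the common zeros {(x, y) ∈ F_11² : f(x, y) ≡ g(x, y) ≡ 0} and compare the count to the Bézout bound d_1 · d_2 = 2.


Common zeros: {(7, 8)}; count = 1; Bézout bound = 2.

deg(f) = 1, deg(g) = 2, so Bézout bound = 2.
Scan x ∈ F_11. For each x, list the y ∈ F_11 with f(x, y) ≡ 0 and those with g(x, y) ≡ 0 (mod 11); the common zeros in that column are the intersection.
  x = 0: f ≡ 0 at y ∈ {4}; g ≡ 0 at y ∈ {9}; common: ∅.
  x = 1: f ≡ 0 at y ∈ {3}; g ≡ 0 at y ∈ {0}; common: ∅.
  x = 2: f ≡ 0 at y ∈ {2}; g ≡ 0 at y ∈ {1}; common: ∅.
  x = 3: f ≡ 0 at y ∈ {1}; g ≡ 0 at y ∈ {0}; common: ∅.
  x = 4: f ≡ 0 at y ∈ {0}; g ≡ 0 at y ∈ {5}; common: ∅.
  x = 5: f ≡ 0 at y ∈ {10}; g ≡ 0 at y ∈ {1}; common: ∅.
  x = 6: f ≡ 0 at y ∈ {9}; g ≡ 0 at y ∈ ∅; common: ∅.
  x = 7: f ≡ 0 at y ∈ {8}; g ≡ 0 at y ∈ {8}; common: {8}.
  x = 8: f ≡ 0 at y ∈ {7}; g ≡ 0 at y ∈ {4}; common: ∅.
  x = 9: f ≡ 0 at y ∈ {6}; g ≡ 0 at y ∈ {9}; common: ∅.
  x = 10: f ≡ 0 at y ∈ {5}; g ≡ 0 at y ∈ {8}; common: ∅.
Collecting: common zeros = {(7, 8)}, so the count is 1.
Comparison with the Bézout bound: 1 ≤ 2 = deg(f)·deg(g), as expected for curves with no common component (the affine F_11-count falls short of the bound because intersections may lie at infinity, over extension fields, or carry multiplicity).


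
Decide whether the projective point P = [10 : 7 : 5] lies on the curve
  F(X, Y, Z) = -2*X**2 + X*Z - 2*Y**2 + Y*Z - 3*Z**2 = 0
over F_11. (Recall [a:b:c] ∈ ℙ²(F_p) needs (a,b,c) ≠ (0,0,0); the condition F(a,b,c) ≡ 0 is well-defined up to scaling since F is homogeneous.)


F(10,7,5) ≡ 9 (mod 11); P is NOT on the curve.

Evaluate F(10, 7, 5) term-by-term (mod 11).
  -2*X**2 ↦ -2·100·1·1 = -200
  X*Z ↦ 1·10·1·5 = 50
  -2*Y**2 ↦ -2·1·49·1 = -98
  Y*Z ↦ 1·1·7·5 = 35
  -3*Z**2 ↦ -3·1·1·25 = -75
Sum: F(10, 7, 5) = (-200) + (50) + (-98) + (35) + (-75) = -288.
Reducing mod 11: -288 ≡ 9 (mod 11).
Since F(a, b, c) ≡ 9 ≠ 0 (mod 11), P does NOT lie on the curve.


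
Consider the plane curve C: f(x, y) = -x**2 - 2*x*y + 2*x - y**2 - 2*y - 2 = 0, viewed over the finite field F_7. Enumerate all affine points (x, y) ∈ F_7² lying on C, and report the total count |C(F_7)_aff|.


Affine F_7-points: {(2, 4), (3, 1), (3, 5), (4, 1), (4, 3), (6, 3), (6, 4)}; count = 7.

For each of the 49 pairs (x, y) ∈ F_7², evaluate f(x, y) mod 7. Record the zeros.
  x = 0: [0↦5, 1↦2, 2↦4, 3↦4, 4↦2, 5↦5, 6↦6]  zeros at y ∈ ∅
  x = 1: [0↦6, 1↦1, 2↦1, 3↦6, 4↦2, 5↦3, 6↦2]  zeros at y ∈ ∅
  x = 2: [0↦5, 1↦5, 2↦3, 3↦6, 4↦0, 5↦6, 6↦3]  zeros at y ∈ {4}
  x = 3: [0↦2, 1↦0, 2↦3, 3↦4, 4↦3, 5↦0, 6↦2]  zeros at y ∈ {1, 5}
  x = 4: [0↦4, 1↦0, 2↦1, 3↦0, 4↦4, 5↦6, 6↦6]  zeros at y ∈ {1, 3}
  x = 5: [0↦4, 1↦5, 2↦4, 3↦1, 4↦3, 5↦3, 6↦1]  zeros at y ∈ ∅
  x = 6: [0↦2, 1↦1, 2↦5, 3↦0, 4↦0, 5↦5, 6↦1]  zeros at y ∈ {3, 4}
Collecting zeros: affine points = {(2, 4), (3, 1), (3, 5), (4, 1), (4, 3), (6, 3), (6, 4)}.
Total count |C(F_7)_aff| = 7.


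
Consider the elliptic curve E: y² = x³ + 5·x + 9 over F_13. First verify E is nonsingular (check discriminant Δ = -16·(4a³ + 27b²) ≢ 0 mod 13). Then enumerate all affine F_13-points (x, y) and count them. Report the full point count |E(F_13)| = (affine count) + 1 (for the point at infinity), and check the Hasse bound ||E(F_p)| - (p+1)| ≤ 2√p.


Affine points = {(0, 3), (0, 10), (2, 1), (2, 12), (3, 5), (3, 8), (5, 4), (5, 9), (7, 6), (7, 7), (9, 4), (9, 9), (11, 2), (11, 11), (12, 4), (12, 9)}; affine count = 16; |E(F_13)| = 17.

Discriminant check: Δ ∝ 4a³ + 27b² = 4·5³ + 27·9² = 4·125 + 27·81 ≡ 9 (mod 13). Nonzero ⇒ E is nonsingular.
For each x ∈ F_13, compute rhs = x³ + 5·x + 9 mod 13, then count y ∈ F_13 with y² ≡ rhs.
  x = 0: rhs = 9, matching y values: 3, 10 (2 points).
  x = 1: rhs = 2, matching y values: none (0 points).
  x = 2: rhs = 1, matching y values: 1, 12 (2 points).
  x = 3: rhs = 12, matching y values: 5, 8 (2 points).
  x = 4: rhs = 2, matching y values: none (0 points).
  x = 5: rhs = 3, matching y values: 4, 9 (2 points).
  x = 6: rhs = 8, matching y values: none (0 points).
  x = 7: rhs = 10, matching y values: 6, 7 (2 points).
  x = 8: rhs = 2, matching y values: none (0 points).
  x = 9: rhs = 3, matching y values: 4, 9 (2 points).
  x = 10: rhs = 6, matching y values: none (0 points).
  x = 11: rhs = 4, matching y values: 2, 11 (2 points).
  x = 12: rhs = 3, matching y values: 4, 9 (2 points).
Total affine count: 16.
Full point count |E(F_13)| = 16 + 1 = 17.
Hasse bound: |17 − (13+1)| = |3| = 3 ≤ 2√13 ≈ 7.2111 ✓.


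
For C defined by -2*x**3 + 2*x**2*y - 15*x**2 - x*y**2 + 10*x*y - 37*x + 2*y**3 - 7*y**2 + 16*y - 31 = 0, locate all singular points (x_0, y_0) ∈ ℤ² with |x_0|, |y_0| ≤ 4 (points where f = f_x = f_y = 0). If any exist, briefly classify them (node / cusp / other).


Singular points: {(-2, 1)}; classification: node.

Compute partial derivatives:
  f_x = -6*x**2 + 4*x*y - 30*x - y**2 + 10*y - 37.
  f_y = 2*x**2 - 2*x*y + 10*x + 6*y**2 - 14*y + 16.
Scan x_0 ∈ {−4, ..., 4}. For each x_0, f_y(x_0, y) is a polynomial in y; find its integer roots y ∈ {−4, ..., 4}, then test f_x and f at those candidates.
  x = -4: f_y(-4, y) = 6*y**2 - 6*y + 8; no integer root y with |y| ≤ 4.
  x = -3: f_y(-3, y) = 6*y**2 - 8*y + 4; no integer root y with |y| ≤ 4.
  x = -2: f_y(-2, y) = 6*y**2 - 10*y + 4; vanishes at y ∈ {1}. (-2, 1): f_x = 0, f = 0 — SINGULAR.
  x = -1: f_y(-1, y) = 6*y**2 - 12*y + 8; no integer root y with |y| ≤ 4.
  x = 0: f_y(0, y) = 6*y**2 - 14*y + 16; no integer root y with |y| ≤ 4.
  x = 1: f_y(1, y) = 6*y**2 - 16*y + 28; no integer root y with |y| ≤ 4.
  x = 2: f_y(2, y) = 6*y**2 - 18*y + 44; no integer root y with |y| ≤ 4.
  x = 3: f_y(3, y) = 6*y**2 - 20*y + 64; no integer root y with |y| ≤ 4.
  x = 4: f_y(4, y) = 6*y**2 - 22*y + 88; no integer root y with |y| ≤ 4.
Only singular point on the grid: (-2, 1).
Classify: substitute x = -2 + u, y = 1 + v and expand: f = -2*u**3 + 2*u**2*v - u**2 - u*v**2 + 2*v**3 + v**2.
No constant or linear terms (consistent with a singular point). Quadratic part: -u**2 + v**2. Cubic part: -2*u**3 + 2*u**2*v - u*v**2 + 2*v**3.
The quadratic part v**2 - u**2 = (v − u)(v + u) splits into two distinct linear factors, so there are two distinct tangent lines y − 1 = ±(x − -2) — this is a node (ordinary double point).
Classification: node.


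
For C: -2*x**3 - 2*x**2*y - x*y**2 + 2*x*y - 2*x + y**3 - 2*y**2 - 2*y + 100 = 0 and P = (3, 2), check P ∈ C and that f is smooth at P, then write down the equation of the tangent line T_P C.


Tangent line at P: -80*x - 22*y + 284 = 0.

Step 1: f(3, 2) = 0, so P lies on C.
Step 2: partial derivatives
  f_x(x, y) = -6*x**2 - 4*x*y - y**2 + 2*y - 2, f_y(x, y) = -2*x**2 - 2*x*y + 2*x + 3*y**2 - 4*y - 2.
  f_x(P) = -80, f_y(P) = -22 (gradient nonzero, so P is smooth).
Step 3: tangent line at P: -80·(x − 3) + -22·(y − 2) = 0.
Expanding: -80*x - 22*y + 284 = 0.


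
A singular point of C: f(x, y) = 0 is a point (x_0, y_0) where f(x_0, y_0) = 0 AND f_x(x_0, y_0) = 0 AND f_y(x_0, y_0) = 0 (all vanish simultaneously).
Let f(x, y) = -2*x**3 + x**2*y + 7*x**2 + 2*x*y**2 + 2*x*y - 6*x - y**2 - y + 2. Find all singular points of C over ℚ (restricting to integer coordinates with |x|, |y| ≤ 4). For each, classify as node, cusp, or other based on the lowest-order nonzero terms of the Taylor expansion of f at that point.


Singular points: {(1, -1)}; classification: cusp.

Compute partial derivatives:
  f_x = -6*x**2 + 2*x*y + 14*x + 2*y**2 + 2*y - 6.
  f_y = x**2 + 4*x*y + 2*x - 2*y - 1.
Scan x_0 ∈ {−4, ..., 4}. For each x_0, f_y(x_0, y) is a polynomial in y; find its integer roots y ∈ {−4, ..., 4}, then test f_x and f at those candidates.
  x = -4: f_y(-4, y) = 7 - 18*y; no integer root y with |y| ≤ 4.
  x = -3: f_y(-3, y) = 2 - 14*y; no integer root y with |y| ≤ 4.
  x = -2: f_y(-2, y) = -10*y - 1; no integer root y with |y| ≤ 4.
  x = -1: f_y(-1, y) = -6*y - 2; no integer root y with |y| ≤ 4.
  x = 0: f_y(0, y) = -2*y - 1; no integer root y with |y| ≤ 4.
  x = 1: f_y(1, y) = 2*y + 2; vanishes at y ∈ {-1}. (1, -1): f_x = 0, f = 0 — SINGULAR.
  x = 2: f_y(2, y) = 6*y + 7; no integer root y with |y| ≤ 4.
  x = 3: f_y(3, y) = 10*y + 14; no integer root y with |y| ≤ 4.
  x = 4: f_y(4, y) = 14*y + 23; no integer root y with |y| ≤ 4.
Only singular point on the grid: (1, -1).
Classify: substitute x = 1 + u, y = -1 + v and expand: f = -2*u**3 + u**2*v + 2*u*v**2 + v**2.
No constant or linear terms (consistent with a singular point). Quadratic part: v**2. Cubic part: -2*u**3 + u**2*v + 2*u*v**2.
The quadratic part v**2 is a perfect square, so there is a single (double) tangent line v = 0, i.e. y = -1. Restricting the cubic part to that line (v = 0) leaves -2*u**3 ≠ 0, so f is not divisible by v and the branch is v² ≈ 2*u**3 to lowest order — this is a cusp.
Classification: cusp.


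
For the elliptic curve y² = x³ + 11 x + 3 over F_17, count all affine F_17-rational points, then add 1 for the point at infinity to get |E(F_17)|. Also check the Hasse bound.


Affine points = {(1, 7), (1, 10), (2, 4), (2, 13), (4, 3), (4, 14), (5, 8), (5, 9), (6, 8), (6, 9), (7, 7), (7, 10), (8, 5), (8, 12), (9, 7), (9, 10), (10, 5), (10, 12), (16, 5), (16, 12)}; affine count = 20; |E(F_17)| = 21.

Discriminant check: Δ ∝ 4a³ + 27b² = 4·11³ + 27·3² = 4·1331 + 27·9 ≡ 8 (mod 17). Nonzero ⇒ E is nonsingular.
For each x ∈ F_17, compute rhs = x³ + 11·x + 3 mod 17, then count y ∈ F_17 with y² ≡ rhs.
  x = 0: rhs = 3, matching y values: none (0 points).
  x = 1: rhs = 15, matching y values: 7, 10 (2 points).
  x = 2: rhs = 16, matching y values: 4, 13 (2 points).
  x = 3: rhs = 12, matching y values: none (0 points).
  x = 4: rhs = 9, matching y values: 3, 14 (2 points).
  x = 5: rhs = 13, matching y values: 8, 9 (2 points).
  x = 6: rhs = 13, matching y values: 8, 9 (2 points).
  x = 7: rhs = 15, matching y values: 7, 10 (2 points).
  x = 8: rhs = 8, matching y values: 5, 12 (2 points).
  x = 9: rhs = 15, matching y values: 7, 10 (2 points).
  x = 10: rhs = 8, matching y values: 5, 12 (2 points).
  x = 11: rhs = 10, matching y values: none (0 points).
  x = 12: rhs = 10, matching y values: none (0 points).
  x = 13: rhs = 14, matching y values: none (0 points).
  x = 14: rhs = 11, matching y values: none (0 points).
  x = 15: rhs = 7, matching y values: none (0 points).
  x = 16: rhs = 8, matching y values: 5, 12 (2 points).
Total affine count: 20.
Full point count |E(F_17)| = 20 + 1 = 21.
Hasse bound: |21 − (17+1)| = |3| = 3 ≤ 2√17 ≈ 8.2462 ✓.


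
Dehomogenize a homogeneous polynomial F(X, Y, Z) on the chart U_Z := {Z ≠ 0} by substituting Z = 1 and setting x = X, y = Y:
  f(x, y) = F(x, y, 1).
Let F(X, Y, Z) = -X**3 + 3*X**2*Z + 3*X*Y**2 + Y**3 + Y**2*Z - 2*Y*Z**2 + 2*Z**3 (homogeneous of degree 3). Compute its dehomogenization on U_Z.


f(x, y) = -x**3 + 3*x**2 + 3*x*y**2 + y**3 + y**2 - 2*y + 2

On U_Z we set Z = 1. Each monomial c·X^i·Y^j·Z^k in F becomes c·x^i·y^j·1^k = c·x^i·y^j.
Substituting Z = 1: F(X, Y, 1) = -x**3 + 3*x**2 + 3*x*y**2 + y**3 + y**2 - 2*y + 2.
Note: deg(f) ≤ deg(F) = 3; strict inequality happens when F is divisible by Z (lost terms).


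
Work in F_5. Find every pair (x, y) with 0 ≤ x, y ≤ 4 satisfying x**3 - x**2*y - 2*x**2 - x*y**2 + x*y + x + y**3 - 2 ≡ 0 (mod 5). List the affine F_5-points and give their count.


Affine F_5-points: {(0, 3), (2, 0), (3, 0)}; count = 3.

For each of the 25 pairs (x, y) ∈ F_5², evaluate f(x, y) mod 5. Record the zeros.
  x = 0: [0↦3, 1↦4, 2↦1, 3↦0, 4↦2]  zeros at y ∈ {3}
  x = 1: [0↦3, 1↦3, 2↦2, 3↦1, 4↦1]  zeros at y ∈ ∅
  x = 2: [0↦0, 1↦2, 2↦1, 3↦3, 4↦4]  zeros at y ∈ {0}
  x = 3: [0↦0, 1↦2, 2↦4, 3↦2, 4↦2]  zeros at y ∈ {0}
  x = 4: [0↦4, 1↦4, 2↦2, 3↦4, 4↦1]  zeros at y ∈ ∅
Collecting zeros: affine points = {(0, 3), (2, 0), (3, 0)}.
Total count |C(F_5)_aff| = 3.


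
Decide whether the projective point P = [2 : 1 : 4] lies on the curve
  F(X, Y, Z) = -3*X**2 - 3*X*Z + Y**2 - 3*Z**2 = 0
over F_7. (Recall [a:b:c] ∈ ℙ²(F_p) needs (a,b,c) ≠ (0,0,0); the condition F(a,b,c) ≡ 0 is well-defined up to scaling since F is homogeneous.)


F(2,1,4) ≡ 1 (mod 7); P is NOT on the curve.

Evaluate F(2, 1, 4) term-by-term (mod 7).
  -3*X**2 ↦ -3·4·1·1 = -12
  -3*X*Z ↦ -3·2·1·4 = -24
  Y**2 ↦ 1·1·1·1 = 1
  -3*Z**2 ↦ -3·1·1·16 = -48
Sum: F(2, 1, 4) = (-12) + (-24) + (1) + (-48) = -83.
Reducing mod 7: -83 ≡ 1 (mod 7).
Since F(a, b, c) ≡ 1 ≠ 0 (mod 7), P does NOT lie on the curve.


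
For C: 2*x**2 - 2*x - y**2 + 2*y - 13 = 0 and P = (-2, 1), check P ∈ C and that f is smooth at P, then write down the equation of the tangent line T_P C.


Tangent line at P: -10*x - 20 = 0.

Step 1: f(-2, 1) = 0, so P lies on C.
Step 2: partial derivatives
  f_x(x, y) = 4*x - 2, f_y(x, y) = 2 - 2*y.
  f_x(P) = -10, f_y(P) = 0 (gradient nonzero, so P is smooth).
Step 3: tangent line at P: -10·(x − -2) + 0·(y − 1) = 0.
Expanding: -10*x - 20 = 0.


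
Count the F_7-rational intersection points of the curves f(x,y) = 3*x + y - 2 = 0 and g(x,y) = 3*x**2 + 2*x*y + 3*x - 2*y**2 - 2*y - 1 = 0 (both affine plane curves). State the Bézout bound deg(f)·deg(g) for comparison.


Common zeros: {(3, 0)}; count = 1; Bézout bound = 2.

deg(f) = 1, deg(g) = 2, so Bézout bound = 2.
Scan x ∈ F_7. For each x, list the y ∈ F_7 with f(x, y) ≡ 0 and those with g(x, y) ≡ 0 (mod 7); the common zeros in that column are the intersection.
  x = 0: f ≡ 0 at y ∈ {2}; g ≡ 0 at y ∈ ∅; common: ∅.
  x = 1: f ≡ 0 at y ∈ {6}; g ≡ 0 at y ∈ ∅; common: ∅.
  x = 2: f ≡ 0 at y ∈ {3}; g ≡ 0 at y ∈ {4}; common: ∅.
  x = 3: f ≡ 0 at y ∈ {0}; g ≡ 0 at y ∈ {0, 2}; common: {0}.
  x = 4: f ≡ 0 at y ∈ {4}; g ≡ 0 at y ∈ {1, 2}; common: ∅.
  x = 5: f ≡ 0 at y ∈ {1}; g ≡ 0 at y ∈ ∅; common: ∅.
  x = 6: f ≡ 0 at y ∈ {5}; g ≡ 0 at y ∈ {1, 4}; common: ∅.
Collecting: common zeros = {(3, 0)}, so the count is 1.
Comparison with the Bézout bound: 1 ≤ 2 = deg(f)·deg(g), as expected for curves with no common component (the affine F_7-count falls short of the bound because intersections may lie at infinity, over extension fields, or carry multiplicity).


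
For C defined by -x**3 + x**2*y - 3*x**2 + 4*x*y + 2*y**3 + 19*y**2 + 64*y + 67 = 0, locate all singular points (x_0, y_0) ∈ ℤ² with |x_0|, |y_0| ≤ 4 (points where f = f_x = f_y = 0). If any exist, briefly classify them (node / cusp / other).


Singular points: {(-2, -3)}; classification: cusp.

Compute partial derivatives:
  f_x = -3*x**2 + 2*x*y - 6*x + 4*y.
  f_y = x**2 + 4*x + 6*y**2 + 38*y + 64.
Scan x_0 ∈ {−4, ..., 4}. For each x_0, f_y(x_0, y) is a polynomial in y; find its integer roots y ∈ {−4, ..., 4}, then test f_x and f at those candidates.
  x = -4: f_y(-4, y) = 6*y**2 + 38*y + 64; no integer root y with |y| ≤ 4.
  x = -3: f_y(-3, y) = 6*y**2 + 38*y + 61; no integer root y with |y| ≤ 4.
  x = -2: f_y(-2, y) = 6*y**2 + 38*y + 60; vanishes at y ∈ {-3}. (-2, -3): f_x = 0, f = 0 — SINGULAR.
  x = -1: f_y(-1, y) = 6*y**2 + 38*y + 61; no integer root y with |y| ≤ 4.
  x = 0: f_y(0, y) = 6*y**2 + 38*y + 64; no integer root y with |y| ≤ 4.
  x = 1: f_y(1, y) = 6*y**2 + 38*y + 69; no integer root y with |y| ≤ 4.
  x = 2: f_y(2, y) = 6*y**2 + 38*y + 76; no integer root y with |y| ≤ 4.
  x = 3: f_y(3, y) = 6*y**2 + 38*y + 85; no integer root y with |y| ≤ 4.
  x = 4: f_y(4, y) = 6*y**2 + 38*y + 96; no integer root y with |y| ≤ 4.
Only singular point on the grid: (-2, -3).
Classify: substitute x = -2 + u, y = -3 + v and expand: f = -u**3 + u**2*v + 2*v**3 + v**2.
No constant or linear terms (consistent with a singular point). Quadratic part: v**2. Cubic part: -u**3 + u**2*v + 2*v**3.
The quadratic part v**2 is a perfect square, so there is a single (double) tangent line v = 0, i.e. y = -3. Restricting the cubic part to that line (v = 0) leaves -u**3 ≠ 0, so f is not divisible by v and the branch is v² ≈ u**3 to lowest order — this is a cusp.
Classification: cusp.


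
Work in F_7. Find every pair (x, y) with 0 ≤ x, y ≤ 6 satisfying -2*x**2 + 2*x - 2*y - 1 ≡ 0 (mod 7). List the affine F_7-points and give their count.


Affine F_7-points: {(0, 3), (1, 3), (2, 1), (3, 4), (4, 5), (5, 4), (6, 1)}; count = 7.

For each of the 49 pairs (x, y) ∈ F_7², evaluate f(x, y) mod 7. Record the zeros.
  x = 0: [0↦6, 1↦4, 2↦2, 3↦0, 4↦5, 5↦3, 6↦1]  zeros at y ∈ {3}
  x = 1: [0↦6, 1↦4, 2↦2, 3↦0, 4↦5, 5↦3, 6↦1]  zeros at y ∈ {3}
  x = 2: [0↦2, 1↦0, 2↦5, 3↦3, 4↦1, 5↦6, 6↦4]  zeros at y ∈ {1}
  x = 3: [0↦1, 1↦6, 2↦4, 3↦2, 4↦0, 5↦5, 6↦3]  zeros at y ∈ {4}
  x = 4: [0↦3, 1↦1, 2↦6, 3↦4, 4↦2, 5↦0, 6↦5]  zeros at y ∈ {5}
  x = 5: [0↦1, 1↦6, 2↦4, 3↦2, 4↦0, 5↦5, 6↦3]  zeros at y ∈ {4}
  x = 6: [0↦2, 1↦0, 2↦5, 3↦3, 4↦1, 5↦6, 6↦4]  zeros at y ∈ {1}
Collecting zeros: affine points = {(0, 3), (1, 3), (2, 1), (3, 4), (4, 5), (5, 4), (6, 1)}.
Total count |C(F_7)_aff| = 7.


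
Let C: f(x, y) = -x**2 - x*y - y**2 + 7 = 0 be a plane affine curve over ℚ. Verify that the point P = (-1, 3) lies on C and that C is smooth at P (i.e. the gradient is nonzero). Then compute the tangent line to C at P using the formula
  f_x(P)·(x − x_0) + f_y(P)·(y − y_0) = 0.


Tangent line at P: -x - 5*y + 14 = 0.

Step 1: f(-1, 3) = 0, so P lies on C.
Step 2: partial derivatives
  f_x(x, y) = -2*x - y, f_y(x, y) = -x - 2*y.
  f_x(P) = -1, f_y(P) = -5 (gradient nonzero, so P is smooth).
Step 3: tangent line at P: -1·(x − -1) + -5·(y − 3) = 0.
Expanding: -x - 5*y + 14 = 0.


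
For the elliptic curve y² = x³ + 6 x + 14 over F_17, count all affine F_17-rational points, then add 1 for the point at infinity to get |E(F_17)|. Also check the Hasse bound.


Affine points = {(1, 2), (1, 15), (2, 0), (3, 5), (3, 12), (4, 0), (5, 4), (5, 13), (7, 5), (7, 12), (8, 8), (8, 9), (9, 7), (9, 10), (11, 0)}; affine count = 15; |E(F_17)| = 16.

Discriminant check: Δ ∝ 4a³ + 27b² = 4·6³ + 27·14² = 4·216 + 27·196 ≡ 2 (mod 17). Nonzero ⇒ E is nonsingular.
For each x ∈ F_17, compute rhs = x³ + 6·x + 14 mod 17, then count y ∈ F_17 with y² ≡ rhs.
  x = 0: rhs = 14, matching y values: none (0 points).
  x = 1: rhs = 4, matching y values: 2, 15 (2 points).
  x = 2: rhs = 0, matching y values: 0 (1 points).
  x = 3: rhs = 8, matching y values: 5, 12 (2 points).
  x = 4: rhs = 0, matching y values: 0 (1 points).
  x = 5: rhs = 16, matching y values: 4, 13 (2 points).
  x = 6: rhs = 11, matching y values: none (0 points).
  x = 7: rhs = 8, matching y values: 5, 12 (2 points).
  x = 8: rhs = 13, matching y values: 8, 9 (2 points).
  x = 9: rhs = 15, matching y values: 7, 10 (2 points).
  x = 10: rhs = 3, matching y values: none (0 points).
  x = 11: rhs = 0, matching y values: 0 (1 points).
  x = 12: rhs = 12, matching y values: none (0 points).
  x = 13: rhs = 11, matching y values: none (0 points).
  x = 14: rhs = 3, matching y values: none (0 points).
  x = 15: rhs = 11, matching y values: none (0 points).
  x = 16: rhs = 7, matching y values: none (0 points).
Total affine count: 15.
Full point count |E(F_17)| = 15 + 1 = 16.
Hasse bound: |16 − (17+1)| = |-2| = 2 ≤ 2√17 ≈ 8.2462 ✓.


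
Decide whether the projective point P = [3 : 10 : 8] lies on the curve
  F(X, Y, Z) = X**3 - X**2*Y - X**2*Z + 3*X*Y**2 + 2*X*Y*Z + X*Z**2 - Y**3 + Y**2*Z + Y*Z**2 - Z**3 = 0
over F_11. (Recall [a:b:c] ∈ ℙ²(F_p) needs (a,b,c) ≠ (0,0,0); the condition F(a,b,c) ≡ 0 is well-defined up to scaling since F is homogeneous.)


F(3,10,8) ≡ 1 (mod 11); P is NOT on the curve.

Evaluate F(3, 10, 8) term-by-term (mod 11).
  X**3 ↦ 1·27·1·1 = 27
  -X**2*Y ↦ -1·9·10·1 = -90
  -X**2*Z ↦ -1·9·1·8 = -72
  3*X*Y**2 ↦ 3·3·100·1 = 900
  2*X*Y*Z ↦ 2·3·10·8 = 480
  X*Z**2 ↦ 1·3·1·64 = 192
  -Y**3 ↦ -1·1·1000·1 = -1000
  Y**2*Z ↦ 1·1·100·8 = 800
  Y*Z**2 ↦ 1·1·10·64 = 640
  -Z**3 ↦ -1·1·1·512 = -512
Sum: F(3, 10, 8) = (27) + (-90) + (-72) + (900) + (480) + (192) + (-1000) + (800) + (640) + (-512) = 1365.
Reducing mod 11: 1365 ≡ 1 (mod 11).
Since F(a, b, c) ≡ 1 ≠ 0 (mod 11), P does NOT lie on the curve.


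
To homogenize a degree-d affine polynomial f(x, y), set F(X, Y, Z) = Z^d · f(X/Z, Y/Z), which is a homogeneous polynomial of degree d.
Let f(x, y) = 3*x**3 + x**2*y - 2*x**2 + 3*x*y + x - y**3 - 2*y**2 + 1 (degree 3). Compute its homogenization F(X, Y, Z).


F(X, Y, Z) = 3*X**3 + X**2*Y - 2*X**2*Z + 3*X*Y*Z + X*Z**2 - Y**3 - 2*Y**2*Z + Z**3

deg(f) = 3.
Substitute x = X/Z, y = Y/Z into f, then multiply by Z^3.
  monomial 3·x^3·y^0 ↦ 3·X^3·Y^0·Z^0.
  monomial 1·x^2·y^1 ↦ 1·X^2·Y^1·Z^0.
  monomial -2·x^2·y^0 ↦ -2·X^2·Y^0·Z^1.
  monomial 3·x^1·y^1 ↦ 3·X^1·Y^1·Z^1.
  monomial 1·x^1·y^0 ↦ 1·X^1·Y^0·Z^2.
  monomial -1·x^0·y^3 ↦ -1·X^0·Y^3·Z^0.
  monomial -2·x^0·y^2 ↦ -2·X^0·Y^2·Z^1.
  monomial 1·x^0·y^0 ↦ 1·X^0·Y^0·Z^3.
Collecting: F(X, Y, Z) = 3*X**3 + X**2*Y - 2*X**2*Z + 3*X*Y*Z + X*Z**2 - Y**3 - 2*Y**2*Z + Z**3.


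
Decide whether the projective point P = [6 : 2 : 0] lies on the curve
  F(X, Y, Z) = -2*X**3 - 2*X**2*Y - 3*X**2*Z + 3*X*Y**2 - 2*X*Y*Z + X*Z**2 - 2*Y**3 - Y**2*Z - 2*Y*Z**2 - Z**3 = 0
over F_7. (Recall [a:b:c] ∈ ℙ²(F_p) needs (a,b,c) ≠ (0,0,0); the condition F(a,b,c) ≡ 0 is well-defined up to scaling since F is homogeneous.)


F(6,2,0) ≡ 5 (mod 7); P is NOT on the curve.

Evaluate F(6, 2, 0) term-by-term (mod 7).
  -2*X**3 ↦ -2·216·1·1 = -432
  -2*X**2*Y ↦ -2·36·2·1 = -144
  -3*X**2*Z ↦ -3·36·1·0 = 0
  3*X*Y**2 ↦ 3·6·4·1 = 72
  -2*X*Y*Z ↦ -2·6·2·0 = 0
  X*Z**2 ↦ 1·6·1·0 = 0
  -2*Y**3 ↦ -2·1·8·1 = -16
  -Y**2*Z ↦ -1·1·4·0 = 0
  -2*Y*Z**2 ↦ -2·1·2·0 = 0
  -Z**3 ↦ -1·1·1·0 = 0
Sum: F(6, 2, 0) = (-432) + (-144) + (0) + (72) + (0) + (0) + (-16) + (0) + (0) + (0) = -520.
Reducing mod 7: -520 ≡ 5 (mod 7).
Since F(a, b, c) ≡ 5 ≠ 0 (mod 7), P does NOT lie on the curve.


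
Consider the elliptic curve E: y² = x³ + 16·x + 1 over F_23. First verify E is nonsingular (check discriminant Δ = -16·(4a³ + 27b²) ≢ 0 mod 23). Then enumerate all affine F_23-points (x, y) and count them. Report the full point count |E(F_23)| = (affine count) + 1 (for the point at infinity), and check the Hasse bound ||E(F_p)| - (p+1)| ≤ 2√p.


Affine points = {(0, 1), (0, 22), (1, 8), (1, 15), (2, 8), (2, 15), (9, 0), (11, 6), (11, 17), (12, 9), (12, 14), (14, 5), (14, 18), (16, 11), (16, 12), (18, 7), (18, 16), (20, 8), (20, 15)}; affine count = 19; |E(F_23)| = 20.

Discriminant check: Δ ∝ 4a³ + 27b² = 4·16³ + 27·1² = 4·4096 + 27·1 ≡ 12 (mod 23). Nonzero ⇒ E is nonsingular.
For each x ∈ F_23, compute rhs = x³ + 16·x + 1 mod 23, then count y ∈ F_23 with y² ≡ rhs.
  x = 0: rhs = 1, matching y values: 1, 22 (2 points).
  x = 1: rhs = 18, matching y values: 8, 15 (2 points).
  x = 2: rhs = 18, matching y values: 8, 15 (2 points).
  x = 3: rhs = 7, matching y values: none (0 points).
  x = 4: rhs = 14, matching y values: none (0 points).
  x = 5: rhs = 22, matching y values: none (0 points).
  x = 6: rhs = 14, matching y values: none (0 points).
  x = 7: rhs = 19, matching y values: none (0 points).
  x = 8: rhs = 20, matching y values: none (0 points).
  x = 9: rhs = 0, matching y values: 0 (1 points).
  x = 10: rhs = 11, matching y values: none (0 points).
  x = 11: rhs = 13, matching y values: 6, 17 (2 points).
  x = 12: rhs = 12, matching y values: 9, 14 (2 points).
  x = 13: rhs = 14, matching y values: none (0 points).
  x = 14: rhs = 2, matching y values: 5, 18 (2 points).
  x = 15: rhs = 5, matching y values: none (0 points).
  x = 16: rhs = 6, matching y values: 11, 12 (2 points).
  x = 17: rhs = 11, matching y values: none (0 points).
  x = 18: rhs = 3, matching y values: 7, 16 (2 points).
  x = 19: rhs = 11, matching y values: none (0 points).
  x = 20: rhs = 18, matching y values: 8, 15 (2 points).
  x = 21: rhs = 7, matching y values: none (0 points).
  x = 22: rhs = 7, matching y values: none (0 points).
Total affine count: 19.
Full point count |E(F_23)| = 19 + 1 = 20.
Hasse bound: |20 − (23+1)| = |-4| = 4 ≤ 2√23 ≈ 9.5917 ✓.


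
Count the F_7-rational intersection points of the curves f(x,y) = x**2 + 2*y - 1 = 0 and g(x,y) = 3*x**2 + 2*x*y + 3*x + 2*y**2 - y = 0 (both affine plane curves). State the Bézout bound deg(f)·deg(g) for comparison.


Common zeros: {(0, 4), (6, 0)}; count = 2; Bézout bound = 4.

deg(f) = 2, deg(g) = 2, so Bézout bound = 4.
Scan x ∈ F_7. For each x, list the y ∈ F_7 with f(x, y) ≡ 0 and those with g(x, y) ≡ 0 (mod 7); the common zeros in that column are the intersection.
  x = 0: f ≡ 0 at y ∈ {4}; g ≡ 0 at y ∈ {0, 4}; common: {4}.
  x = 1: f ≡ 0 at y ∈ {0}; g ≡ 0 at y ∈ {4, 6}; common: ∅.
  x = 2: f ≡ 0 at y ∈ {2}; g ≡ 0 at y ∈ ∅; common: ∅.
  x = 3: f ≡ 0 at y ∈ {3}; g ≡ 0 at y ∈ ∅; common: ∅.
  x = 4: f ≡ 0 at y ∈ {3}; g ≡ 0 at y ∈ ∅; common: ∅.
  x = 5: f ≡ 0 at y ∈ {2}; g ≡ 0 at y ∈ ∅; common: ∅.
  x = 6: f ≡ 0 at y ∈ {0}; g ≡ 0 at y ∈ {0, 5}; common: {0}.
Collecting: common zeros = {(0, 4), (6, 0)}, so the count is 2.
Comparison with the Bézout bound: 2 ≤ 4 = deg(f)·deg(g), as expected for curves with no common component (the affine F_7-count falls short of the bound because intersections may lie at infinity, over extension fields, or carry multiplicity).


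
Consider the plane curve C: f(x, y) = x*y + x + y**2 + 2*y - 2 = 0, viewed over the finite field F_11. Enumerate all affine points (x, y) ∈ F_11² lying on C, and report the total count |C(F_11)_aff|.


Affine F_11-points: {(0, 4), (0, 5), (2, 0), (2, 7), (5, 1), (5, 3), (6, 6), (6, 8), (9, 2), (9, 9)}; count = 10.

For each of the 121 pairs (x, y) ∈ F_11², evaluate f(x, y) mod 11. Record the zeros.
  x = 0: [0↦9, 1↦1, 2↦6, 3↦2, 4↦0, 5↦0, 6↦2, 7↦6, 8↦1, 9↦9, 10↦8]  zeros at y ∈ {4, 5}
  x = 1: [0↦10, 1↦3, 2↦9, 3↦6, 4↦5, 5↦6, 6↦9, 7↦3, 8↦10, 9↦8, 10↦8]  zeros at y ∈ ∅
  x = 2: [0↦0, 1↦5, 2↦1, 3↦10, 4↦10, 5↦1, 6↦5, 7↦0, 8↦8, 9↦7, 10↦8]  zeros at y ∈ {0, 7}
  x = 3: [0↦1, 1↦7, 2↦4, 3↦3, 4↦4, 5↦7, 6↦1, 7↦8, 8↦6, 9↦6, 10↦8]  zeros at y ∈ ∅
  x = 4: [0↦2, 1↦9, 2↦7, 3↦7, 4↦9, 5↦2, 6↦8, 7↦5, 8↦4, 9↦5, 10↦8]  zeros at y ∈ ∅
  x = 5: [0↦3, 1↦0, 2↦10, 3↦0, 4↦3, 5↦8, 6↦4, 7↦2, 8↦2, 9↦4, 10↦8]  zeros at y ∈ {1, 3}
  x = 6: [0↦4, 1↦2, 2↦2, 3↦4, 4↦8, 5↦3, 6↦0, 7↦10, 8↦0, 9↦3, 10↦8]  zeros at y ∈ {6, 8}
  x = 7: [0↦5, 1↦4, 2↦5, 3↦8, 4↦2, 5↦9, 6↦7, 7↦7, 8↦9, 9↦2, 10↦8]  zeros at y ∈ ∅
  x = 8: [0↦6, 1↦6, 2↦8, 3↦1, 4↦7, 5↦4, 6↦3, 7↦4, 8↦7, 9↦1, 10↦8]  zeros at y ∈ ∅
  x = 9: [0↦7, 1↦8, 2↦0, 3↦5, 4↦1, 5↦10, 6↦10, 7↦1, 8↦5, 9↦0, 10↦8]  zeros at y ∈ {2, 9}
  x = 10: [0↦8, 1↦10, 2↦3, 3↦9, 4↦6, 5↦5, 6↦6, 7↦9, 8↦3, 9↦10, 10↦8]  zeros at y ∈ ∅
Collecting zeros: affine points = {(0, 4), (0, 5), (2, 0), (2, 7), (5, 1), (5, 3), (6, 6), (6, 8), (9, 2), (9, 9)}.
Total count |C(F_11)_aff| = 10.


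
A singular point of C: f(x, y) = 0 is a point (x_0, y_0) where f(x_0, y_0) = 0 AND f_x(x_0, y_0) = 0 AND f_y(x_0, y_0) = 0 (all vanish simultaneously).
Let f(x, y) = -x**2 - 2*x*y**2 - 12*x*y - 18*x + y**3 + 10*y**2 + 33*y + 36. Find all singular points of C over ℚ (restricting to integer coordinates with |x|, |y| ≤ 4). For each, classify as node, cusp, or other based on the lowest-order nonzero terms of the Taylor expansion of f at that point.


Singular points: {(0, -3)}; classification: node.

Compute partial derivatives:
  f_x = -2*x - 2*y**2 - 12*y - 18.
  f_y = -4*x*y - 12*x + 3*y**2 + 20*y + 33.
Scan x_0 ∈ {−4, ..., 4}. For each x_0, f_y(x_0, y) is a polynomial in y; find its integer roots y ∈ {−4, ..., 4}, then test f_x and f at those candidates.
  x = -4: f_y(-4, y) = 3*y**2 + 36*y + 81; vanishes at y ∈ {-3}. (-4, -3): f_x = 8 ≠ 0.
  x = -3: f_y(-3, y) = 3*y**2 + 32*y + 69; vanishes at y ∈ {-3}. (-3, -3): f_x = 6 ≠ 0.
  x = -2: f_y(-2, y) = 3*y**2 + 28*y + 57; vanishes at y ∈ {-3}. (-2, -3): f_x = 4 ≠ 0.
  x = -1: f_y(-1, y) = 3*y**2 + 24*y + 45; vanishes at y ∈ {-3}. (-1, -3): f_x = 2 ≠ 0.
  x = 0: f_y(0, y) = 3*y**2 + 20*y + 33; vanishes at y ∈ {-3}. (0, -3): f_x = 0, f = 0 — SINGULAR.
  x = 1: f_y(1, y) = 3*y**2 + 16*y + 21; vanishes at y ∈ {-3}. (1, -3): f_x = -2 ≠ 0.
  x = 2: f_y(2, y) = 3*y**2 + 12*y + 9; vanishes at y ∈ {-3, -1}. (2, -3): f_x = -4 ≠ 0; (2, -1): f_x = -12 ≠ 0.
  x = 3: f_y(3, y) = 3*y**2 + 8*y - 3; vanishes at y ∈ {-3}. (3, -3): f_x = -6 ≠ 0.
  x = 4: f_y(4, y) = 3*y**2 + 4*y - 15; vanishes at y ∈ {-3}. (4, -3): f_x = -8 ≠ 0.
Only singular point on the grid: (0, -3).
Classify: substitute x = 0 + u, y = -3 + v and expand: f = -u**2 - 2*u*v**2 + v**3 + v**2.
No constant or linear terms (consistent with a singular point). Quadratic part: -u**2 + v**2. Cubic part: -2*u*v**2 + v**3.
The quadratic part v**2 - u**2 = (v − u)(v + u) splits into two distinct linear factors, so there are two distinct tangent lines y − -3 = ±(x − 0) — this is a node (ordinary double point).
Classification: node.
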